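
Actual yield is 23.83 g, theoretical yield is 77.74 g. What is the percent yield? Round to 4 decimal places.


% yield = 100 * actual / theoretical
% yield = 100 * 23.83 / 77.74
% yield = 30.65346025 %, rounded to 4 dp:

30.6535 %


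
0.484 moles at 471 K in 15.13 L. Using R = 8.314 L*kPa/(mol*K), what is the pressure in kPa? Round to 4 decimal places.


PV = nRT, solve for P = nRT / V.
nRT = 0.484 * 8.314 * 471 = 1895.2927
P = 1895.2927 / 15.13
P = 125.26719762 kPa, rounded to 4 dp:

125.2672 kPa


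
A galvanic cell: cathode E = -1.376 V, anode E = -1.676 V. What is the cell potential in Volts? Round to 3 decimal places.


Standard cell potential: E_cell = E_cathode - E_anode.
E_cell = -1.376 - (-1.676)
E_cell = 0.3 V, rounded to 3 dp:

0.300 V


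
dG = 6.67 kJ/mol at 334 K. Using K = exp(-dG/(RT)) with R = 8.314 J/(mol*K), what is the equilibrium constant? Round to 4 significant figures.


dG is in kJ/mol; multiply by 1000 to match R in J/(mol*K).
RT = 8.314 * 334 = 2776.876 J/mol
exponent = -dG*1000 / (RT) = -(6.67*1000) / 2776.876 = -2.40197978
K = exp(-2.40197978)
K = 0.090538529, rounded to 4 significant figures:

0.09054


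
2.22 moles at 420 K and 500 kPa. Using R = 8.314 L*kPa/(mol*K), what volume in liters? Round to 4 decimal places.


PV = nRT, solve for V = nRT / P.
nRT = 2.22 * 8.314 * 420 = 7751.9736
V = 7751.9736 / 500
V = 15.5039472 L, rounded to 4 dp:

15.5039 L


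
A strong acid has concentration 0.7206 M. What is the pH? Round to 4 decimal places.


A strong acid dissociates completely, so [H+] equals the given concentration.
pH = -log10([H+]) = -log10(0.7206)
pH = 0.14230574, rounded to 4 dp:

0.1423


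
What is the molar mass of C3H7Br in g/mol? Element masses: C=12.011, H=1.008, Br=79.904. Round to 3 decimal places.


M = sum(count * atomic_mass) over atoms.
M = 3*12.011 + 7*1.008 + 1*79.904
M = 36.033 + 7.056 + 79.904
M = 122.993 g/mol, rounded to 3 dp:

122.993 g/mol


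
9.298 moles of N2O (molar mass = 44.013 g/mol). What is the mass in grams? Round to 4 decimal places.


mass = n * M
mass = 9.298 * 44.013
mass = 409.232874 g, rounded to 4 dp:

409.2329 g


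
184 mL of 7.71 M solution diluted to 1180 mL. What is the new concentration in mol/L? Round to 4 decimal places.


Dilution: M1*V1 = M2*V2, solve for M2.
M2 = M1*V1 / V2
M2 = 7.71 * 184 / 1180
M2 = 1418.64 / 1180
M2 = 1.20223729 mol/L, rounded to 4 dp:

1.2022 mol/L


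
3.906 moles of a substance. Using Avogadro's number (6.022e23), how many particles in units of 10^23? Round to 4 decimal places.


N = n * NA, then divide by 1e23 for the requested units.
N / 1e23 = n * 6.022
N / 1e23 = 3.906 * 6.022
N / 1e23 = 23.521932, rounded to 4 dp:

23.5219


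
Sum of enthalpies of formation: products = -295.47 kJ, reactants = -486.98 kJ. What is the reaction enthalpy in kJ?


dH_rxn = sum(dH_f products) - sum(dH_f reactants)
dH_rxn = -295.47 - (-486.98)
dH_rxn = 191.51 kJ:

191.51 kJ


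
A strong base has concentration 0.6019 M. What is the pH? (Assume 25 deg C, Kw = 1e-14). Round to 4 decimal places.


A strong base dissociates completely, so [OH-] equals the given concentration.
pOH = -log10([OH-]) = -log10(0.6019) = 0.220476
pH = 14 - pOH = 14 - 0.220476
pH = 13.779524, rounded to 4 dp:

13.7795


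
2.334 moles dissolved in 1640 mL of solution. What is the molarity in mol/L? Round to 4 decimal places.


Convert volume to liters: V_L = V_mL / 1000.
V_L = 1640 / 1000 = 1.64 L
M = n / V_L = 2.334 / 1.64
M = 1.42317073 mol/L, rounded to 4 dp:

1.4232 mol/L


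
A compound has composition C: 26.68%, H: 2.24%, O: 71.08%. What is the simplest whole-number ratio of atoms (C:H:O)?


Assume 100 g of compound, divide each mass% by atomic mass to get moles, then normalize by the smallest to get a raw atom ratio.
Moles per 100 g: C: 26.68/12.011 = 2.2213, H: 2.24/1.008 = 2.2222, O: 71.08/15.999 = 4.4428
Raw ratio (divide by min = 2.2213): C: 1.0, H: 1.0, O: 2.0
Multiply by 1 to clear fractions: C: 1.0 ~= 1, H: 1.0 ~= 1, O: 2.0 ~= 2
Reduce by GCD to get the simplest whole-number ratio:

1:1:2


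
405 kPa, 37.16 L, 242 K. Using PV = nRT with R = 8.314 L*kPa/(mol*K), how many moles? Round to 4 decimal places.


PV = nRT, solve for n = PV / (RT).
PV = 405 * 37.16 = 15049.8
RT = 8.314 * 242 = 2011.988
n = 15049.8 / 2011.988
n = 7.48006449 mol, rounded to 4 dp:

7.4801 mol


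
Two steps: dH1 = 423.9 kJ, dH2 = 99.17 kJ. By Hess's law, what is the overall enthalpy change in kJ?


Hess's law: enthalpy is a state function, so add the step enthalpies.
dH_total = dH1 + dH2 = 423.9 + (99.17)
dH_total = 523.07 kJ:

523.07 kJ


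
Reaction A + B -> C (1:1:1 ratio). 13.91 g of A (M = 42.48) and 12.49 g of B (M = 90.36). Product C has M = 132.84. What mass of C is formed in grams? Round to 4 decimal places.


Find moles of each reactant; the smaller value is the limiting reagent in a 1:1:1 reaction, so moles_C equals moles of the limiter.
n_A = mass_A / M_A = 13.91 / 42.48 = 0.327448 mol
n_B = mass_B / M_B = 12.49 / 90.36 = 0.138225 mol
Limiting reagent: B (smaller), n_limiting = 0.138225 mol
mass_C = n_limiting * M_C = 0.138225 * 132.84
mass_C = 18.361809 g, rounded to 4 dp:

18.3618 g


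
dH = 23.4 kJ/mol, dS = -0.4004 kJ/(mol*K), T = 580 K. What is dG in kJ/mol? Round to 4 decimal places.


Gibbs: dG = dH - T*dS (consistent units, dS already in kJ/(mol*K)).
T*dS = 580 * -0.4004 = -232.232
dG = 23.4 - (-232.232)
dG = 255.632 kJ/mol, rounded to 4 dp:

255.6320 kJ/mol


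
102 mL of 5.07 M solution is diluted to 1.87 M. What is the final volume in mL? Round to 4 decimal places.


Dilution: M1*V1 = M2*V2, solve for V2.
V2 = M1*V1 / M2
V2 = 5.07 * 102 / 1.87
V2 = 517.14 / 1.87
V2 = 276.54545455 mL, rounded to 4 dp:

276.5455 mL


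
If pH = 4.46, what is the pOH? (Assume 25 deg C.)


At 25 deg C, pH + pOH = 14.
pOH = 14 - pH = 14 - 4.46
pOH = 9.54:

9.54


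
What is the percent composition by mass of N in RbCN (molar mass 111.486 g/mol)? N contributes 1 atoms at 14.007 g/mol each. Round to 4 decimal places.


pct = 100 * (n_elem * M_elem) / M_total
mass_contribution = 1 * 14.007 = 14.007 g/mol
pct = 100 * 14.007 / 111.486
pct = 12.56390937 %, rounded to 4 dp:

12.5639 %


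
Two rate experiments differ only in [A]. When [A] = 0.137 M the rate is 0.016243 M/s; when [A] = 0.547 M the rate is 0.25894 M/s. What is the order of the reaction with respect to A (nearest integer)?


Rate is proportional to [A]^n, so rate2/rate1 = ([A]2/[A]1)^n. Take logs to solve for n.
rate2/rate1 = 0.25894 / 0.016243 = 15.9416
[A]2/[A]1 = 0.547 / 0.137 = 3.9927
n = ln(15.9416) / ln(3.9927) = 2.0
Nearest integer order:

2


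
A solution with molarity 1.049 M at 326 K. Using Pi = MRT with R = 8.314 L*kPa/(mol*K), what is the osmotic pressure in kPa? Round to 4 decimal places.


Osmotic pressure (van't Hoff): Pi = M*R*T.
RT = 8.314 * 326 = 2710.364
Pi = 1.049 * 2710.364
Pi = 2843.171836 kPa, rounded to 4 dp:

2843.1718 kPa


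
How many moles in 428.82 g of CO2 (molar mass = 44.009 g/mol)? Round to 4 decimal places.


n = mass / M
n = 428.82 / 44.009
n = 9.74391602 mol, rounded to 4 dp:

9.7439 mol


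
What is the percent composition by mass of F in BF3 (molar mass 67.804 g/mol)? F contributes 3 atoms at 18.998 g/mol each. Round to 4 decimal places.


pct = 100 * (n_elem * M_elem) / M_total
mass_contribution = 3 * 18.998 = 56.994 g/mol
pct = 100 * 56.994 / 67.804
pct = 84.05698779 %, rounded to 4 dp:

84.0570 %


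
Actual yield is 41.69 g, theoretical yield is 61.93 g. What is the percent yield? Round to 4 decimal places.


% yield = 100 * actual / theoretical
% yield = 100 * 41.69 / 61.93
% yield = 67.31793961 %, rounded to 4 dp:

67.3179 %


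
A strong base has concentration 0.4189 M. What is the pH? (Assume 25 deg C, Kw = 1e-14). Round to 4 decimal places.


A strong base dissociates completely, so [OH-] equals the given concentration.
pOH = -log10([OH-]) = -log10(0.4189) = 0.37789
pH = 14 - pOH = 14 - 0.37789
pH = 13.62211, rounded to 4 dp:

13.6221


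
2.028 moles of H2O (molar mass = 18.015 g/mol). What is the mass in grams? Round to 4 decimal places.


mass = n * M
mass = 2.028 * 18.015
mass = 36.53442 g, rounded to 4 dp:

36.5344 g


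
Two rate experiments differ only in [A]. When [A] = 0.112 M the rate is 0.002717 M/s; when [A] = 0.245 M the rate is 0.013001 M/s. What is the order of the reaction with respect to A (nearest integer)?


Rate is proportional to [A]^n, so rate2/rate1 = ([A]2/[A]1)^n. Take logs to solve for n.
rate2/rate1 = 0.013001 / 0.002717 = 4.7851
[A]2/[A]1 = 0.245 / 0.112 = 2.1875
n = ln(4.7851) / ln(2.1875) = 2.0
Nearest integer order:

2


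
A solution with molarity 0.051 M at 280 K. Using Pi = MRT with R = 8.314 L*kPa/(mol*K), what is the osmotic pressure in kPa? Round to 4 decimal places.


Osmotic pressure (van't Hoff): Pi = M*R*T.
RT = 8.314 * 280 = 2327.92
Pi = 0.051 * 2327.92
Pi = 118.72392 kPa, rounded to 4 dp:

118.7239 kPa


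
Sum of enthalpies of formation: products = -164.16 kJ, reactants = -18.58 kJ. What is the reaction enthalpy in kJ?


dH_rxn = sum(dH_f products) - sum(dH_f reactants)
dH_rxn = -164.16 - (-18.58)
dH_rxn = -145.58 kJ:

-145.58 kJ


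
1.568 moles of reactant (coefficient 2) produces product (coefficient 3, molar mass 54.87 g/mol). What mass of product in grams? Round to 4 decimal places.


Use the coefficient ratio to convert reactant moles to product moles, then multiply by the product's molar mass.
moles_P = moles_R * (coeff_P / coeff_R) = 1.568 * (3/2) = 2.352
mass_P = moles_P * M_P = 2.352 * 54.87
mass_P = 129.05424 g, rounded to 4 dp:

129.0542 g


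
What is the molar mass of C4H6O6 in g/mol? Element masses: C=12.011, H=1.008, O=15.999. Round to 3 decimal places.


M = sum(count * atomic_mass) over atoms.
M = 4*12.011 + 6*1.008 + 6*15.999
M = 48.044 + 6.048 + 95.994
M = 150.086 g/mol, rounded to 3 dp:

150.086 g/mol


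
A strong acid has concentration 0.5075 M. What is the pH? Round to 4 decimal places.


A strong acid dissociates completely, so [H+] equals the given concentration.
pH = -log10([H+]) = -log10(0.5075)
pH = 0.29456395, rounded to 4 dp:

0.2946


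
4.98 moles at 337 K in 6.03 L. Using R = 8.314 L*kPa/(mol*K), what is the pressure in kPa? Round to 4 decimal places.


PV = nRT, solve for P = nRT / V.
nRT = 4.98 * 8.314 * 337 = 13953.0536
P = 13953.0536 / 6.03
P = 2313.93923715 kPa, rounded to 4 dp:

2313.9392 kPa


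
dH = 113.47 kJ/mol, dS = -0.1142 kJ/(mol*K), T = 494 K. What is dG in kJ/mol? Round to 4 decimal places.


Gibbs: dG = dH - T*dS (consistent units, dS already in kJ/(mol*K)).
T*dS = 494 * -0.1142 = -56.4148
dG = 113.47 - (-56.4148)
dG = 169.8848 kJ/mol, rounded to 4 dp:

169.8848 kJ/mol


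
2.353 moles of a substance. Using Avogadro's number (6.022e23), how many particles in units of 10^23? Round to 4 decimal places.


N = n * NA, then divide by 1e23 for the requested units.
N / 1e23 = n * 6.022
N / 1e23 = 2.353 * 6.022
N / 1e23 = 14.169766, rounded to 4 dp:

14.1698


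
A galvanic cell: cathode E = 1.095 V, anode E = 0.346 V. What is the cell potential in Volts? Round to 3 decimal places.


Standard cell potential: E_cell = E_cathode - E_anode.
E_cell = 1.095 - (0.346)
E_cell = 0.749 V, rounded to 3 dp:

0.749 V


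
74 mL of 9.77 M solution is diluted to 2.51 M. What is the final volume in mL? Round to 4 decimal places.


Dilution: M1*V1 = M2*V2, solve for V2.
V2 = M1*V1 / M2
V2 = 9.77 * 74 / 2.51
V2 = 722.98 / 2.51
V2 = 288.03984064 mL, rounded to 4 dp:

288.0398 mL


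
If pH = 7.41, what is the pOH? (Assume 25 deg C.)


At 25 deg C, pH + pOH = 14.
pOH = 14 - pH = 14 - 7.41
pOH = 6.59:

6.59


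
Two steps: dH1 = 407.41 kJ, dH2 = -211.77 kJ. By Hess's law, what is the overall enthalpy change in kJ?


Hess's law: enthalpy is a state function, so add the step enthalpies.
dH_total = dH1 + dH2 = 407.41 + (-211.77)
dH_total = 195.64 kJ:

195.64 kJ


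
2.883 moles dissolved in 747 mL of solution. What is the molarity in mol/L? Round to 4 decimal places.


Convert volume to liters: V_L = V_mL / 1000.
V_L = 747 / 1000 = 0.747 L
M = n / V_L = 2.883 / 0.747
M = 3.85943775 mol/L, rounded to 4 dp:

3.8594 mol/L


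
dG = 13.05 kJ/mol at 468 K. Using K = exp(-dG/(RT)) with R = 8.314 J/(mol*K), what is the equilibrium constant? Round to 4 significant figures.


dG is in kJ/mol; multiply by 1000 to match R in J/(mol*K).
RT = 8.314 * 468 = 3890.952 J/mol
exponent = -dG*1000 / (RT) = -(13.05*1000) / 3890.952 = -3.35393498
K = exp(-3.35393498)
K = 0.034946569, rounded to 4 significant figures:

0.03495


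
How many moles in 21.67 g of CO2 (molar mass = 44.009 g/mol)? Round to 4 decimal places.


n = mass / M
n = 21.67 / 44.009
n = 0.49239928 mol, rounded to 4 dp:

0.4924 mol


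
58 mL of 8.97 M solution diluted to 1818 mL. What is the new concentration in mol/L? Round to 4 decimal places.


Dilution: M1*V1 = M2*V2, solve for M2.
M2 = M1*V1 / V2
M2 = 8.97 * 58 / 1818
M2 = 520.26 / 1818
M2 = 0.28617162 mol/L, rounded to 4 dp:

0.2862 mol/L


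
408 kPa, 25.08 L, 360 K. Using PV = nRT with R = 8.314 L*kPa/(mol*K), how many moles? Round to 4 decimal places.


PV = nRT, solve for n = PV / (RT).
PV = 408 * 25.08 = 10232.64
RT = 8.314 * 360 = 2993.04
n = 10232.64 / 2993.04
n = 3.41881164 mol, rounded to 4 dp:

3.4188 mol


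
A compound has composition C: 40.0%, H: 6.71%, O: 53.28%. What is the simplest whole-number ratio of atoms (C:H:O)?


Assume 100 g of compound, divide each mass% by atomic mass to get moles, then normalize by the smallest to get a raw atom ratio.
Moles per 100 g: C: 40.0/12.011 = 3.3303, H: 6.71/1.008 = 6.6567, O: 53.28/15.999 = 3.3302
Raw ratio (divide by min = 3.3302): C: 1.0, H: 1.999, O: 1.0
Multiply by 1 to clear fractions: C: 1.0 ~= 1, H: 1.999 ~= 2, O: 1.0 ~= 1
Reduce by GCD to get the simplest whole-number ratio:

1:2:1


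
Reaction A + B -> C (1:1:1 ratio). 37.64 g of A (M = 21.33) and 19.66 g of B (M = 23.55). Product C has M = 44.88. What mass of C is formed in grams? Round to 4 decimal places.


Find moles of each reactant; the smaller value is the limiting reagent in a 1:1:1 reaction, so moles_C equals moles of the limiter.
n_A = mass_A / M_A = 37.64 / 21.33 = 1.764651 mol
n_B = mass_B / M_B = 19.66 / 23.55 = 0.83482 mol
Limiting reagent: B (smaller), n_limiting = 0.83482 mol
mass_C = n_limiting * M_C = 0.83482 * 44.88
mass_C = 37.4667216 g, rounded to 4 dp:

37.4667 g


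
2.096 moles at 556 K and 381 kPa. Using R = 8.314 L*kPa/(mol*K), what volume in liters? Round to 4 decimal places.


PV = nRT, solve for V = nRT / P.
nRT = 2.096 * 8.314 * 556 = 9688.9361
V = 9688.9361 / 381
V = 25.43027848 L, rounded to 4 dp:

25.4303 L


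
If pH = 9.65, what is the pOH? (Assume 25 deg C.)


At 25 deg C, pH + pOH = 14.
pOH = 14 - pH = 14 - 9.65
pOH = 4.35:

4.35


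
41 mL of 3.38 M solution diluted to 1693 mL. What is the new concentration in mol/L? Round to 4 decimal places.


Dilution: M1*V1 = M2*V2, solve for M2.
M2 = M1*V1 / V2
M2 = 3.38 * 41 / 1693
M2 = 138.58 / 1693
M2 = 0.0818547 mol/L, rounded to 4 dp:

0.0819 mol/L


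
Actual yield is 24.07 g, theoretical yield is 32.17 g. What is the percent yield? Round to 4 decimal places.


% yield = 100 * actual / theoretical
% yield = 100 * 24.07 / 32.17
% yield = 74.82126205 %, rounded to 4 dp:

74.8213 %


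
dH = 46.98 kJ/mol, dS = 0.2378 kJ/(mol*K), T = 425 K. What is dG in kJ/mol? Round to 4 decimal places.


Gibbs: dG = dH - T*dS (consistent units, dS already in kJ/(mol*K)).
T*dS = 425 * 0.2378 = 101.065
dG = 46.98 - (101.065)
dG = -54.085 kJ/mol, rounded to 4 dp:

-54.0850 kJ/mol


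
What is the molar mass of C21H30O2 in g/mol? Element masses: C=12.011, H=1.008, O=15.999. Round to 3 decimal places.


M = sum(count * atomic_mass) over atoms.
M = 21*12.011 + 30*1.008 + 2*15.999
M = 252.231 + 30.24 + 31.998
M = 314.469 g/mol, rounded to 3 dp:

314.469 g/mol


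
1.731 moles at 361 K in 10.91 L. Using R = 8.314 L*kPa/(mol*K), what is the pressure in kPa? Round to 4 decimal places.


PV = nRT, solve for P = nRT / V.
nRT = 1.731 * 8.314 * 361 = 5195.3438
P = 5195.3438 / 10.91
P = 476.20016499 kPa, rounded to 4 dp:

476.2002 kPa


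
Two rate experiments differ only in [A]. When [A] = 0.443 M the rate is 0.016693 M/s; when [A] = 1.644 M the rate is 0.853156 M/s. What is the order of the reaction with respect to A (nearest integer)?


Rate is proportional to [A]^n, so rate2/rate1 = ([A]2/[A]1)^n. Take logs to solve for n.
rate2/rate1 = 0.853156 / 0.016693 = 51.1086
[A]2/[A]1 = 1.644 / 0.443 = 3.7111
n = ln(51.1086) / ln(3.7111) = 3.0
Nearest integer order:

3


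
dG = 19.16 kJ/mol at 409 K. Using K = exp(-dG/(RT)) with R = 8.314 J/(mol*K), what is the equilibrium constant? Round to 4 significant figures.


dG is in kJ/mol; multiply by 1000 to match R in J/(mol*K).
RT = 8.314 * 409 = 3400.426 J/mol
exponent = -dG*1000 / (RT) = -(19.16*1000) / 3400.426 = -5.63458814
K = exp(-5.63458814)
K = 0.0035721482, rounded to 4 significant figures:

0.003572


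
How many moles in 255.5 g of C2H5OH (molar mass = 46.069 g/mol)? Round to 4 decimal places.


n = mass / M
n = 255.5 / 46.069
n = 5.54602878 mol, rounded to 4 dp:

5.5460 mol


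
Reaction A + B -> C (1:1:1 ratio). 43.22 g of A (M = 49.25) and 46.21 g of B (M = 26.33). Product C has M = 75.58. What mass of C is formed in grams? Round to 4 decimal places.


Find moles of each reactant; the smaller value is the limiting reagent in a 1:1:1 reaction, so moles_C equals moles of the limiter.
n_A = mass_A / M_A = 43.22 / 49.25 = 0.877563 mol
n_B = mass_B / M_B = 46.21 / 26.33 = 1.755032 mol
Limiting reagent: A (smaller), n_limiting = 0.877563 mol
mass_C = n_limiting * M_C = 0.877563 * 75.58
mass_C = 66.32621154 g, rounded to 4 dp:

66.3262 g


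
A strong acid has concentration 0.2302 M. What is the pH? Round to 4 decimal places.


A strong acid dissociates completely, so [H+] equals the given concentration.
pH = -log10([H+]) = -log10(0.2302)
pH = 0.63789468, rounded to 4 dp:

0.6379


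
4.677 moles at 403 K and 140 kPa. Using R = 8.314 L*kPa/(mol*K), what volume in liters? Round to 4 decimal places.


PV = nRT, solve for V = nRT / P.
nRT = 4.677 * 8.314 * 403 = 15670.4849
V = 15670.4849 / 140
V = 111.932035 L, rounded to 4 dp:

111.9320 L


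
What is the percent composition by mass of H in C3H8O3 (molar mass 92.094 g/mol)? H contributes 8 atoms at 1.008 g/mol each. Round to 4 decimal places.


pct = 100 * (n_elem * M_elem) / M_total
mass_contribution = 8 * 1.008 = 8.064 g/mol
pct = 100 * 8.064 / 92.094
pct = 8.75627077 %, rounded to 4 dp:

8.7563 %


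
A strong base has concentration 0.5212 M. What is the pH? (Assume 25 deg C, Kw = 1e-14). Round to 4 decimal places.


A strong base dissociates completely, so [OH-] equals the given concentration.
pOH = -log10([OH-]) = -log10(0.5212) = 0.282996
pH = 14 - pOH = 14 - 0.282996
pH = 13.717004, rounded to 4 dp:

13.7170


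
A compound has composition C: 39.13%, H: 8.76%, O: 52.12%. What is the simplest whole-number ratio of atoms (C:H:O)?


Assume 100 g of compound, divide each mass% by atomic mass to get moles, then normalize by the smallest to get a raw atom ratio.
Moles per 100 g: C: 39.13/12.011 = 3.2578, H: 8.76/1.008 = 8.6905, O: 52.12/15.999 = 3.2577
Raw ratio (divide by min = 3.2577): C: 1.0, H: 2.668, O: 1.0
Multiply by 3 to clear fractions: C: 3.0 ~= 3, H: 8.003 ~= 8, O: 3.0 ~= 3
Reduce by GCD to get the simplest whole-number ratio:

3:8:3


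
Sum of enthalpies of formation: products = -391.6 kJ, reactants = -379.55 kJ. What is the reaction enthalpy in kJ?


dH_rxn = sum(dH_f products) - sum(dH_f reactants)
dH_rxn = -391.6 - (-379.55)
dH_rxn = -12.05 kJ:

-12.05 kJ


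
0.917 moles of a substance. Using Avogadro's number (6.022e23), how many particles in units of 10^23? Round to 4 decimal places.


N = n * NA, then divide by 1e23 for the requested units.
N / 1e23 = n * 6.022
N / 1e23 = 0.917 * 6.022
N / 1e23 = 5.522174, rounded to 4 dp:

5.5222


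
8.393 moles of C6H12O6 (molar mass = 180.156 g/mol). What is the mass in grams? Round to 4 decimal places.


mass = n * M
mass = 8.393 * 180.156
mass = 1512.049308 g, rounded to 4 dp:

1512.0493 g


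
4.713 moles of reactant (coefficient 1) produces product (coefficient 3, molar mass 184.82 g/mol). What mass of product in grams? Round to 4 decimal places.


Use the coefficient ratio to convert reactant moles to product moles, then multiply by the product's molar mass.
moles_P = moles_R * (coeff_P / coeff_R) = 4.713 * (3/1) = 14.139
mass_P = moles_P * M_P = 14.139 * 184.82
mass_P = 2613.16998 g, rounded to 4 dp:

2613.1700 g


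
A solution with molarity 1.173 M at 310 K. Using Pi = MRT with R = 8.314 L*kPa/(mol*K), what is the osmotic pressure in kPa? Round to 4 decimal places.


Osmotic pressure (van't Hoff): Pi = M*R*T.
RT = 8.314 * 310 = 2577.34
Pi = 1.173 * 2577.34
Pi = 3023.21982 kPa, rounded to 4 dp:

3023.2198 kPa


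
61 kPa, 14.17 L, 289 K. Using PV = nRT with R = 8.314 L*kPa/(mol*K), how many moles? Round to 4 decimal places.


PV = nRT, solve for n = PV / (RT).
PV = 61 * 14.17 = 864.37
RT = 8.314 * 289 = 2402.746
n = 864.37 / 2402.746
n = 0.35974256 mol, rounded to 4 dp:

0.3597 mol


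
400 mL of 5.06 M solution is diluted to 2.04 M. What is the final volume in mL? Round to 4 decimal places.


Dilution: M1*V1 = M2*V2, solve for V2.
V2 = M1*V1 / M2
V2 = 5.06 * 400 / 2.04
V2 = 2024.0 / 2.04
V2 = 992.15686275 mL, rounded to 4 dp:

992.1569 mL


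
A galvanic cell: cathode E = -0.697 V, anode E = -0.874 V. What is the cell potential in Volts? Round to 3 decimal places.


Standard cell potential: E_cell = E_cathode - E_anode.
E_cell = -0.697 - (-0.874)
E_cell = 0.177 V, rounded to 3 dp:

0.177 V


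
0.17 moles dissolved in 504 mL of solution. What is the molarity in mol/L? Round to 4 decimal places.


Convert volume to liters: V_L = V_mL / 1000.
V_L = 504 / 1000 = 0.504 L
M = n / V_L = 0.17 / 0.504
M = 0.33730159 mol/L, rounded to 4 dp:

0.3373 mol/L


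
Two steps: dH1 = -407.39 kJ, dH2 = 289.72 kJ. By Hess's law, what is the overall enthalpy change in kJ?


Hess's law: enthalpy is a state function, so add the step enthalpies.
dH_total = dH1 + dH2 = -407.39 + (289.72)
dH_total = -117.67 kJ:

-117.67 kJ


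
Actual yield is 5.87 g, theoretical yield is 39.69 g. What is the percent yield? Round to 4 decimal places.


% yield = 100 * actual / theoretical
% yield = 100 * 5.87 / 39.69
% yield = 14.78961955 %, rounded to 4 dp:

14.7896 %


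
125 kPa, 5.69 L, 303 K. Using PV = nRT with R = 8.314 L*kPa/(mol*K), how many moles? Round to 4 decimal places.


PV = nRT, solve for n = PV / (RT).
PV = 125 * 5.69 = 711.25
RT = 8.314 * 303 = 2519.142
n = 711.25 / 2519.142
n = 0.28233819 mol, rounded to 4 dp:

0.2823 mol


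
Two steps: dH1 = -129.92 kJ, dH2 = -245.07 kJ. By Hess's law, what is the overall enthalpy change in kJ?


Hess's law: enthalpy is a state function, so add the step enthalpies.
dH_total = dH1 + dH2 = -129.92 + (-245.07)
dH_total = -374.99 kJ:

-374.99 kJ


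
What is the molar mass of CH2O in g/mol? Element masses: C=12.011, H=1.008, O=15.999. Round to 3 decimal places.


M = sum(count * atomic_mass) over atoms.
M = 1*12.011 + 2*1.008 + 1*15.999
M = 12.011 + 2.016 + 15.999
M = 30.026 g/mol, rounded to 3 dp:

30.026 g/mol


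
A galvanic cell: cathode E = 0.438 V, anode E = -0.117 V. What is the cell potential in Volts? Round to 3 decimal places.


Standard cell potential: E_cell = E_cathode - E_anode.
E_cell = 0.438 - (-0.117)
E_cell = 0.555 V, rounded to 3 dp:

0.555 V


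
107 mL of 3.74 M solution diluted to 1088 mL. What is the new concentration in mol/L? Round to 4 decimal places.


Dilution: M1*V1 = M2*V2, solve for M2.
M2 = M1*V1 / V2
M2 = 3.74 * 107 / 1088
M2 = 400.18 / 1088
M2 = 0.3678125 mol/L, rounded to 4 dp:

0.3678 mol/L


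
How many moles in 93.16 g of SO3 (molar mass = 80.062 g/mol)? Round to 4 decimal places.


n = mass / M
n = 93.16 / 80.062
n = 1.16359821 mol, rounded to 4 dp:

1.1636 mol


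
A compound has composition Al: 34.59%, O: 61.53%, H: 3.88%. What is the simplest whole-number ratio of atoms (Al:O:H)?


Assume 100 g of compound, divide each mass% by atomic mass to get moles, then normalize by the smallest to get a raw atom ratio.
Moles per 100 g: Al: 34.59/26.982 = 1.282, O: 61.53/15.999 = 3.8459, H: 3.88/1.008 = 3.8492
Raw ratio (divide by min = 1.282): Al: 1.0, O: 3.0, H: 3.003
Multiply by 1 to clear fractions: Al: 1.0 ~= 1, O: 3.0 ~= 3, H: 3.003 ~= 3
Reduce by GCD to get the simplest whole-number ratio:

1:3:3


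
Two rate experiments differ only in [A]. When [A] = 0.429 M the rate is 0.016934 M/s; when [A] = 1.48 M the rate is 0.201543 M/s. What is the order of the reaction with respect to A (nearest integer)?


Rate is proportional to [A]^n, so rate2/rate1 = ([A]2/[A]1)^n. Take logs to solve for n.
rate2/rate1 = 0.201543 / 0.016934 = 11.9017
[A]2/[A]1 = 1.48 / 0.429 = 3.4499
n = ln(11.9017) / ln(3.4499) = 2.0
Nearest integer order:

2


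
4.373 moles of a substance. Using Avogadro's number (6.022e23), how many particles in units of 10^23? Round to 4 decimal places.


N = n * NA, then divide by 1e23 for the requested units.
N / 1e23 = n * 6.022
N / 1e23 = 4.373 * 6.022
N / 1e23 = 26.334206, rounded to 4 dp:

26.3342


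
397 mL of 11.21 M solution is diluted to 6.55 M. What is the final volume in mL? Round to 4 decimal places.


Dilution: M1*V1 = M2*V2, solve for V2.
V2 = M1*V1 / M2
V2 = 11.21 * 397 / 6.55
V2 = 4450.37 / 6.55
V2 = 679.44580153 mL, rounded to 4 dp:

679.4458 mL


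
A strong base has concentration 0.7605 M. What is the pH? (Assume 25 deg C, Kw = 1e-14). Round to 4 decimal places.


A strong base dissociates completely, so [OH-] equals the given concentration.
pOH = -log10([OH-]) = -log10(0.7605) = 0.118901
pH = 14 - pOH = 14 - 0.118901
pH = 13.881099, rounded to 4 dp:

13.8811


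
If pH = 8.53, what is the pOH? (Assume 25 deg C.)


At 25 deg C, pH + pOH = 14.
pOH = 14 - pH = 14 - 8.53
pOH = 5.47:

5.47


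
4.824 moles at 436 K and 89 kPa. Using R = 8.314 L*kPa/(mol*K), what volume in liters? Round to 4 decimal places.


PV = nRT, solve for V = nRT / P.
nRT = 4.824 * 8.314 * 436 = 17486.5369
V = 17486.5369 / 89
V = 196.4779427 L, rounded to 4 dp:

196.4779 L


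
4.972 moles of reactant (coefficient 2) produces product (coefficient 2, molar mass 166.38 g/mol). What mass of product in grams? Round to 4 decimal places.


Use the coefficient ratio to convert reactant moles to product moles, then multiply by the product's molar mass.
moles_P = moles_R * (coeff_P / coeff_R) = 4.972 * (2/2) = 4.972
mass_P = moles_P * M_P = 4.972 * 166.38
mass_P = 827.24136 g, rounded to 4 dp:

827.2414 g


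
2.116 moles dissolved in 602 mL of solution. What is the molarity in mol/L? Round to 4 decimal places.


Convert volume to liters: V_L = V_mL / 1000.
V_L = 602 / 1000 = 0.602 L
M = n / V_L = 2.116 / 0.602
M = 3.51495017 mol/L, rounded to 4 dp:

3.5150 mol/L


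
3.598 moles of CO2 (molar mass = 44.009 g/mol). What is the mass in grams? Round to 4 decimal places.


mass = n * M
mass = 3.598 * 44.009
mass = 158.344382 g, rounded to 4 dp:

158.3444 g


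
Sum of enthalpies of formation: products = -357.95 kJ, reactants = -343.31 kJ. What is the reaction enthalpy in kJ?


dH_rxn = sum(dH_f products) - sum(dH_f reactants)
dH_rxn = -357.95 - (-343.31)
dH_rxn = -14.64 kJ:

-14.64 kJ


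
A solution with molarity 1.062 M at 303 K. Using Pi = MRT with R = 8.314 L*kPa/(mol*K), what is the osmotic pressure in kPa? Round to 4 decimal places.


Osmotic pressure (van't Hoff): Pi = M*R*T.
RT = 8.314 * 303 = 2519.142
Pi = 1.062 * 2519.142
Pi = 2675.328804 kPa, rounded to 4 dp:

2675.3288 kPa


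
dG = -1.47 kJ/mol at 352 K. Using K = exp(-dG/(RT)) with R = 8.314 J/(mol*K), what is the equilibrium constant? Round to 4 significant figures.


dG is in kJ/mol; multiply by 1000 to match R in J/(mol*K).
RT = 8.314 * 352 = 2926.528 J/mol
exponent = -dG*1000 / (RT) = -(-1.47*1000) / 2926.528 = 0.5023017
K = exp(0.5023017)
K = 1.6525205, rounded to 4 significant figures:

1.653


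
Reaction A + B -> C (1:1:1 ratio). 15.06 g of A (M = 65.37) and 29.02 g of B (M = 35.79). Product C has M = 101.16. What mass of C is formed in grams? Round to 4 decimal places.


Find moles of each reactant; the smaller value is the limiting reagent in a 1:1:1 reaction, so moles_C equals moles of the limiter.
n_A = mass_A / M_A = 15.06 / 65.37 = 0.230381 mol
n_B = mass_B / M_B = 29.02 / 35.79 = 0.810841 mol
Limiting reagent: A (smaller), n_limiting = 0.230381 mol
mass_C = n_limiting * M_C = 0.230381 * 101.16
mass_C = 23.30534196 g, rounded to 4 dp:

23.3053 g


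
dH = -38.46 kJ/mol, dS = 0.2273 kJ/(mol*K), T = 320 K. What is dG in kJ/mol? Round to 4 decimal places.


Gibbs: dG = dH - T*dS (consistent units, dS already in kJ/(mol*K)).
T*dS = 320 * 0.2273 = 72.736
dG = -38.46 - (72.736)
dG = -111.196 kJ/mol, rounded to 4 dp:

-111.1960 kJ/mol


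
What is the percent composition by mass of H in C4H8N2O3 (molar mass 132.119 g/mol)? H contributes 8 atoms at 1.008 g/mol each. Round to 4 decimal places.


pct = 100 * (n_elem * M_elem) / M_total
mass_contribution = 8 * 1.008 = 8.064 g/mol
pct = 100 * 8.064 / 132.119
pct = 6.10358843 %, rounded to 4 dp:

6.1036 %


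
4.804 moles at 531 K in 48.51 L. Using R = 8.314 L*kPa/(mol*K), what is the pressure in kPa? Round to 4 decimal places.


PV = nRT, solve for P = nRT / V.
nRT = 4.804 * 8.314 * 531 = 21208.3821
P = 21208.3821 / 48.51
P = 437.19608534 kPa, rounded to 4 dp:

437.1961 kPa


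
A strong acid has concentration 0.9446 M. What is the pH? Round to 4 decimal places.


A strong acid dissociates completely, so [H+] equals the given concentration.
pH = -log10([H+]) = -log10(0.9446)
pH = 0.02475206, rounded to 4 dp:

0.0248


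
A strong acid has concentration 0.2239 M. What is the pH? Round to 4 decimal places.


A strong acid dissociates completely, so [H+] equals the given concentration.
pH = -log10([H+]) = -log10(0.2239)
pH = 0.64994591, rounded to 4 dp:

0.6499


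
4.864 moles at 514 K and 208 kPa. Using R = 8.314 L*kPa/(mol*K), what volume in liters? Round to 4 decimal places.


PV = nRT, solve for V = nRT / P.
nRT = 4.864 * 8.314 * 514 = 20785.7981
V = 20785.7981 / 208
V = 99.93172163 L, rounded to 4 dp:

99.9317 L


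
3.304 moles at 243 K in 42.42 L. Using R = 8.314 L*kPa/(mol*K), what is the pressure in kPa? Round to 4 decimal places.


PV = nRT, solve for P = nRT / V.
nRT = 3.304 * 8.314 * 243 = 6675.0778
P = 6675.0778 / 42.42
P = 157.35685526 kPa, rounded to 4 dp:

157.3569 kPa


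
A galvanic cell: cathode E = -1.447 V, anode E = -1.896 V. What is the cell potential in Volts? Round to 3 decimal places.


Standard cell potential: E_cell = E_cathode - E_anode.
E_cell = -1.447 - (-1.896)
E_cell = 0.449 V, rounded to 3 dp:

0.449 V


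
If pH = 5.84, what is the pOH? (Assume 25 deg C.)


At 25 deg C, pH + pOH = 14.
pOH = 14 - pH = 14 - 5.84
pOH = 8.16:

8.16


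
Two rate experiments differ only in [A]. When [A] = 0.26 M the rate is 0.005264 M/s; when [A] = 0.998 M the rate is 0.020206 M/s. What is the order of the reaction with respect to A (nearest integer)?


Rate is proportional to [A]^n, so rate2/rate1 = ([A]2/[A]1)^n. Take logs to solve for n.
rate2/rate1 = 0.020206 / 0.005264 = 3.8385
[A]2/[A]1 = 0.998 / 0.26 = 3.8385
n = ln(3.8385) / ln(3.8385) = 1.0
Nearest integer order:

1


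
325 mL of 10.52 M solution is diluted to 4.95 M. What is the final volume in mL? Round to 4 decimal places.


Dilution: M1*V1 = M2*V2, solve for V2.
V2 = M1*V1 / M2
V2 = 10.52 * 325 / 4.95
V2 = 3419.0 / 4.95
V2 = 690.70707071 mL, rounded to 4 dp:

690.7071 mL


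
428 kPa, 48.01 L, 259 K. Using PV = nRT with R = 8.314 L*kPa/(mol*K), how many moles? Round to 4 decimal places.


PV = nRT, solve for n = PV / (RT).
PV = 428 * 48.01 = 20548.28
RT = 8.314 * 259 = 2153.326
n = 20548.28 / 2153.326
n = 9.54257739 mol, rounded to 4 dp:

9.5426 mol


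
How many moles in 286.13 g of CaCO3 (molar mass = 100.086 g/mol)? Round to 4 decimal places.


n = mass / M
n = 286.13 / 100.086
n = 2.8588414 mol, rounded to 4 dp:

2.8588 mol


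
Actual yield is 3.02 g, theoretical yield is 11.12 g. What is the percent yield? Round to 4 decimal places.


% yield = 100 * actual / theoretical
% yield = 100 * 3.02 / 11.12
% yield = 27.15827338 %, rounded to 4 dp:

27.1583 %


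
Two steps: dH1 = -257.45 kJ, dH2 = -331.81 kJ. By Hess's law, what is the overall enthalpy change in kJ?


Hess's law: enthalpy is a state function, so add the step enthalpies.
dH_total = dH1 + dH2 = -257.45 + (-331.81)
dH_total = -589.26 kJ:

-589.26 kJ


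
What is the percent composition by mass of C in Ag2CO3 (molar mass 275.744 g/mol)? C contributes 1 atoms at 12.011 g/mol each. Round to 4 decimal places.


pct = 100 * (n_elem * M_elem) / M_total
mass_contribution = 1 * 12.011 = 12.011 g/mol
pct = 100 * 12.011 / 275.744
pct = 4.3558518 %, rounded to 4 dp:

4.3559 %


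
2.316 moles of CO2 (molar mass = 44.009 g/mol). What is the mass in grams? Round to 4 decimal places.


mass = n * M
mass = 2.316 * 44.009
mass = 101.924844 g, rounded to 4 dp:

101.9248 g


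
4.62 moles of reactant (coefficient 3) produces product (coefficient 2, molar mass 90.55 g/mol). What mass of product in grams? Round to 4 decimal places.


Use the coefficient ratio to convert reactant moles to product moles, then multiply by the product's molar mass.
moles_P = moles_R * (coeff_P / coeff_R) = 4.62 * (2/3) = 3.08
mass_P = moles_P * M_P = 3.08 * 90.55
mass_P = 278.894 g, rounded to 4 dp:

278.8940 g


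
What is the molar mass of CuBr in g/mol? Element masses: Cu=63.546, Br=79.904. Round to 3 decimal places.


M = sum(count * atomic_mass) over atoms.
M = 1*63.546 + 1*79.904
M = 63.546 + 79.904
M = 143.45 g/mol, rounded to 3 dp:

143.450 g/mol


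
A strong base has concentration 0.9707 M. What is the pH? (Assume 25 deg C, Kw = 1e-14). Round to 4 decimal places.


A strong base dissociates completely, so [OH-] equals the given concentration.
pOH = -log10([OH-]) = -log10(0.9707) = 0.012915
pH = 14 - pOH = 14 - 0.012915
pH = 13.987085, rounded to 4 dp:

13.9871


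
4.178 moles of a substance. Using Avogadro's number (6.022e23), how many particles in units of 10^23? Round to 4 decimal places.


N = n * NA, then divide by 1e23 for the requested units.
N / 1e23 = n * 6.022
N / 1e23 = 4.178 * 6.022
N / 1e23 = 25.159916, rounded to 4 dp:

25.1599


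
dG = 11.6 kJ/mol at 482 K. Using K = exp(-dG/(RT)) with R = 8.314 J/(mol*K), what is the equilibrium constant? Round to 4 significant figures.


dG is in kJ/mol; multiply by 1000 to match R in J/(mol*K).
RT = 8.314 * 482 = 4007.348 J/mol
exponent = -dG*1000 / (RT) = -(11.6*1000) / 4007.348 = -2.89468247
K = exp(-2.89468247)
K = 0.055316587, rounded to 4 significant figures:

0.05532


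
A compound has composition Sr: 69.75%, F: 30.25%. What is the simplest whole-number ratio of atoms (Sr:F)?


Assume 100 g of compound, divide each mass% by atomic mass to get moles, then normalize by the smallest to get a raw atom ratio.
Moles per 100 g: Sr: 69.75/87.62 = 0.7961, F: 30.25/18.998 = 1.5923
Raw ratio (divide by min = 0.7961): Sr: 1.0, F: 2.0
Multiply by 1 to clear fractions: Sr: 1.0 ~= 1, F: 2.0 ~= 2
Reduce by GCD to get the simplest whole-number ratio:

1:2


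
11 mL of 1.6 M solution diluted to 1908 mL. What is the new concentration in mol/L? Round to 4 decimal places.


Dilution: M1*V1 = M2*V2, solve for M2.
M2 = M1*V1 / V2
M2 = 1.6 * 11 / 1908
M2 = 17.6 / 1908
M2 = 0.00922432 mol/L, rounded to 4 dp:

0.0092 mol/L


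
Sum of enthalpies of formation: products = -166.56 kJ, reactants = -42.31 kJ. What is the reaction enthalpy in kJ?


dH_rxn = sum(dH_f products) - sum(dH_f reactants)
dH_rxn = -166.56 - (-42.31)
dH_rxn = -124.25 kJ:

-124.25 kJ


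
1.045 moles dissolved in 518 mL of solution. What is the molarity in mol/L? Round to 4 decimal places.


Convert volume to liters: V_L = V_mL / 1000.
V_L = 518 / 1000 = 0.518 L
M = n / V_L = 1.045 / 0.518
M = 2.01737452 mol/L, rounded to 4 dp:

2.0174 mol/L


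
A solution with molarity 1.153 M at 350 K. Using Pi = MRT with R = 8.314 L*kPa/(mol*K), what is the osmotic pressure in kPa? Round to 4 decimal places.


Osmotic pressure (van't Hoff): Pi = M*R*T.
RT = 8.314 * 350 = 2909.9
Pi = 1.153 * 2909.9
Pi = 3355.1147 kPa, rounded to 4 dp:

3355.1147 kPa


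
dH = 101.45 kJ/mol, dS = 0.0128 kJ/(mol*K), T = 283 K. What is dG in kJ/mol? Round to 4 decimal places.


Gibbs: dG = dH - T*dS (consistent units, dS already in kJ/(mol*K)).
T*dS = 283 * 0.0128 = 3.6224
dG = 101.45 - (3.6224)
dG = 97.8276 kJ/mol, rounded to 4 dp:

97.8276 kJ/mol


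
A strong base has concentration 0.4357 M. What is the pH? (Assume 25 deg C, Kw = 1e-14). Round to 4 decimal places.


A strong base dissociates completely, so [OH-] equals the given concentration.
pOH = -log10([OH-]) = -log10(0.4357) = 0.360812
pH = 14 - pOH = 14 - 0.360812
pH = 13.639188, rounded to 4 dp:

13.6392


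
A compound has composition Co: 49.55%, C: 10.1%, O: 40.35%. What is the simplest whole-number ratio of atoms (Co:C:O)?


Assume 100 g of compound, divide each mass% by atomic mass to get moles, then normalize by the smallest to get a raw atom ratio.
Moles per 100 g: Co: 49.55/58.933 = 0.8408, C: 10.1/12.011 = 0.8409, O: 40.35/15.999 = 2.522
Raw ratio (divide by min = 0.8408): Co: 1.0, C: 1.0, O: 3.0
Multiply by 1 to clear fractions: Co: 1.0 ~= 1, C: 1.0 ~= 1, O: 3.0 ~= 3
Reduce by GCD to get the simplest whole-number ratio:

1:1:3


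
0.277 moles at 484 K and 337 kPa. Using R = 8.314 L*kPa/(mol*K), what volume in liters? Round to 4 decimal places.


PV = nRT, solve for V = nRT / P.
nRT = 0.277 * 8.314 * 484 = 1114.6414
V = 1114.6414 / 337
V = 3.30754125 L, rounded to 4 dp:

3.3075 L


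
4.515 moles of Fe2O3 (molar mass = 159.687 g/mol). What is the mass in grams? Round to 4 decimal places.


mass = n * M
mass = 4.515 * 159.687
mass = 720.986805 g, rounded to 4 dp:

720.9868 g


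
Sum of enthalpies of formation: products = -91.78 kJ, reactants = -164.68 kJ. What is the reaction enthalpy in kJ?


dH_rxn = sum(dH_f products) - sum(dH_f reactants)
dH_rxn = -91.78 - (-164.68)
dH_rxn = 72.9 kJ:

72.90 kJ


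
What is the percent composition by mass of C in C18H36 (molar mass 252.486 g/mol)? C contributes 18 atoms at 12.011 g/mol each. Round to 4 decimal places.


pct = 100 * (n_elem * M_elem) / M_total
mass_contribution = 18 * 12.011 = 216.198 g/mol
pct = 100 * 216.198 / 252.486
pct = 85.62771797 %, rounded to 4 dp:

85.6277 %


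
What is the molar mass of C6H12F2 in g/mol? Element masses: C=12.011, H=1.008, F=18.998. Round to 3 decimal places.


M = sum(count * atomic_mass) over atoms.
M = 6*12.011 + 12*1.008 + 2*18.998
M = 72.066 + 12.096 + 37.996
M = 122.158 g/mol, rounded to 3 dp:

122.158 g/mol


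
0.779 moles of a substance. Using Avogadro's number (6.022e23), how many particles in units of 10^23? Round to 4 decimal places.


N = n * NA, then divide by 1e23 for the requested units.
N / 1e23 = n * 6.022
N / 1e23 = 0.779 * 6.022
N / 1e23 = 4.691138, rounded to 4 dp:

4.6911


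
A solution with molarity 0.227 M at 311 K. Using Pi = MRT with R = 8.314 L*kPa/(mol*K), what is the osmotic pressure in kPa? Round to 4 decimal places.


Osmotic pressure (van't Hoff): Pi = M*R*T.
RT = 8.314 * 311 = 2585.654
Pi = 0.227 * 2585.654
Pi = 586.943458 kPa, rounded to 4 dp:

586.9435 kPa


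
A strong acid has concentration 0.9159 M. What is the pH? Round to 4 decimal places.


A strong acid dissociates completely, so [H+] equals the given concentration.
pH = -log10([H+]) = -log10(0.9159)
pH = 0.03815194, rounded to 4 dp:

0.0382
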